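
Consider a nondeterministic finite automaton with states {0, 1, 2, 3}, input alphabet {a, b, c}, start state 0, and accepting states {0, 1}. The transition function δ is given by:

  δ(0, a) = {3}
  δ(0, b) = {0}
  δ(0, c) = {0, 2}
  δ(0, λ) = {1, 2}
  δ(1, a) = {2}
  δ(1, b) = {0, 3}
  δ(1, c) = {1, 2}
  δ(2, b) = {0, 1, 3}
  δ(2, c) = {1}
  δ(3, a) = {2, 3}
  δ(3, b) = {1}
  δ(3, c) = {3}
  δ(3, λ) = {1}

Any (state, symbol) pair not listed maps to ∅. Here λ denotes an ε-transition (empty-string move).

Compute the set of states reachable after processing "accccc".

{1, 2, 3}

Start: ε-closure({0}) = {0, 1, 2}.
Read 'a': 0→{3}, 1→{2}, 2→∅; union {2, 3}; ε-closure = {1, 2, 3}.
Read 'c': 1→{1, 2}, 2→{1}, 3→{3}; now {1, 2, 3}.
Read 'c': 1→{1, 2}, 2→{1}, 3→{3}; now {1, 2, 3}.
Read 'c': 1→{1, 2}, 2→{1}, 3→{3}; now {1, 2, 3}.
Read 'c': 1→{1, 2}, 2→{1}, 3→{3}; now {1, 2, 3}.
Read 'c': 1→{1, 2}, 2→{1}, 3→{3}; now {1, 2, 3}.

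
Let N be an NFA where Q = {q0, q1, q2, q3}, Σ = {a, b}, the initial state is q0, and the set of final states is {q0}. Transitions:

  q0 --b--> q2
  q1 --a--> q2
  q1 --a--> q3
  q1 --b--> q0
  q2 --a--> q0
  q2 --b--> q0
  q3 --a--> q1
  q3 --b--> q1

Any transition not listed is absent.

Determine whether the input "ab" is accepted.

No

Start in {q0}.
Read 'a': {q0} → ∅.
The set is empty and remains empty for the remaining 1 symbol.
The final set ∅ contains no accepting state.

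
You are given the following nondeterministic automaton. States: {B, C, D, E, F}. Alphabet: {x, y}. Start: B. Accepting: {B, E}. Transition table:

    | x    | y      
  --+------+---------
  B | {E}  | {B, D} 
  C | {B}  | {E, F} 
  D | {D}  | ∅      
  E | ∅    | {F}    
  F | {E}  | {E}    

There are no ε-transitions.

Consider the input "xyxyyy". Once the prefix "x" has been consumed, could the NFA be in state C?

No

Start in {B}.
Read 'x': B→{E}; now {E}.
State C is not in {E}.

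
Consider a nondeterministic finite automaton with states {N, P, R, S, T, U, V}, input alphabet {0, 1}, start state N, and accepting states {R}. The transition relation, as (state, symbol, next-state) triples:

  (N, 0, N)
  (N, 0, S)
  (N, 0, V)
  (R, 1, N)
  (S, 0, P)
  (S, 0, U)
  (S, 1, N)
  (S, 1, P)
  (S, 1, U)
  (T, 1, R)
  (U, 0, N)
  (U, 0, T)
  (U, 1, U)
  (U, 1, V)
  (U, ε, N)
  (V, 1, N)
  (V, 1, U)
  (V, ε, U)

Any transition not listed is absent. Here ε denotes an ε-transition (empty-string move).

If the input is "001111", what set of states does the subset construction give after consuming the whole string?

{N, U, V}

Start in {N}.
Read '0': {N} → {N, S, U, V}.
Read '0': {N, S, U, V} → {N, P, S, T, U, V}.
Read '1': {N, P, S, T, U, V} → {N, P, R, U, V}.
Read '1': {N, P, R, U, V} → {N, U, V}.
Read '1': {N, U, V} → {N, U, V}.
Read '1': {N, U, V} → {N, U, V}.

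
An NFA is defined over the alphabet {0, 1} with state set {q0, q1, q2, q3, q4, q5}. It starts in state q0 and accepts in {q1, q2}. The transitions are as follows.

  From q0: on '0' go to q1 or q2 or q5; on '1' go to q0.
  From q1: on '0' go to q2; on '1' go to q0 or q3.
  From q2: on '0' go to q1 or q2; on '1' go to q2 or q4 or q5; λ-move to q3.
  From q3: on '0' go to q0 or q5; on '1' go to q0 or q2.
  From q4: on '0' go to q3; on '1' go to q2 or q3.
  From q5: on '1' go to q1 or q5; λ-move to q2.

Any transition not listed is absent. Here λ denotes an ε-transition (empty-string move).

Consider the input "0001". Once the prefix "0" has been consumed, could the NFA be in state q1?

Yes

Start in {q0}.
Read '0': q0→{q1, q2, q5}; union {q1, q2, q5}; ε-closure = {q1, q2, q3, q5}.
State q1 is in {q1, q2, q3, q5}.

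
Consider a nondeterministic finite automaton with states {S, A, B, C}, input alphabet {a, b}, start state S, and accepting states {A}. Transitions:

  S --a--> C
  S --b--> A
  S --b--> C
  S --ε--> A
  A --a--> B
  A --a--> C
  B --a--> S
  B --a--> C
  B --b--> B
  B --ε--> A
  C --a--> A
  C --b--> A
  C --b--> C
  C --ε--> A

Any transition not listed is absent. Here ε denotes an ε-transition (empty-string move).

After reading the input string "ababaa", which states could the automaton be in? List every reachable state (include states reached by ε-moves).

{S, A, B, C}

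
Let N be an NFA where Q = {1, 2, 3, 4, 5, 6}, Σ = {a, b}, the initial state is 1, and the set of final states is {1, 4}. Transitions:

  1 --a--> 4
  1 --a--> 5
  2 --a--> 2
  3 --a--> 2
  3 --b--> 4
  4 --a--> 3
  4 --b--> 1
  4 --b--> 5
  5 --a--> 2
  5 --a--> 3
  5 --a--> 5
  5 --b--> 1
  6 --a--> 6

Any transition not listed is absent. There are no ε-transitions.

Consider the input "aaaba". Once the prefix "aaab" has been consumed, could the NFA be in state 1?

Start in {1}.
Read 'a': {1} → {4, 5}.
Read 'a': {4, 5} → {2, 3, 5}.
Read 'a': {2, 3, 5} → {2, 3, 5}.
Read 'b': {2, 3, 5} → {1, 4}.
State 1 is in {1, 4}.

Yes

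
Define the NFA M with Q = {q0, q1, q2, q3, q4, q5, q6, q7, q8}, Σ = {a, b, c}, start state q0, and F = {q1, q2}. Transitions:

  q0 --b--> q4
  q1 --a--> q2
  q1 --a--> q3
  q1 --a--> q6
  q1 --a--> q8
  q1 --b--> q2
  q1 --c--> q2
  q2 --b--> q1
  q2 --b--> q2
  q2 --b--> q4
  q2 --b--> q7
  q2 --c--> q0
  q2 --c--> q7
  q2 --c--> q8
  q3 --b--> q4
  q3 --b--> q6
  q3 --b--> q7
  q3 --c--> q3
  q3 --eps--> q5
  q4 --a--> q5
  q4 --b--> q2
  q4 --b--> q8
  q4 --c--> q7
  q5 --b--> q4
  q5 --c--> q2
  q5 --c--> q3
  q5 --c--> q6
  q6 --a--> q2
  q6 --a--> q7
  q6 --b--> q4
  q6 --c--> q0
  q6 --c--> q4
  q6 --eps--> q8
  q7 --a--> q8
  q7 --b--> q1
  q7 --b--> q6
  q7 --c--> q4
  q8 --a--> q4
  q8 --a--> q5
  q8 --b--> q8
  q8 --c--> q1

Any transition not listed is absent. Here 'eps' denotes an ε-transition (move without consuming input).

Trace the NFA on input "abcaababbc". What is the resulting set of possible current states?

∅

Start in {q0}.
Read 'a': {q0} → ∅.
The set is empty and remains empty for the remaining 9 symbols.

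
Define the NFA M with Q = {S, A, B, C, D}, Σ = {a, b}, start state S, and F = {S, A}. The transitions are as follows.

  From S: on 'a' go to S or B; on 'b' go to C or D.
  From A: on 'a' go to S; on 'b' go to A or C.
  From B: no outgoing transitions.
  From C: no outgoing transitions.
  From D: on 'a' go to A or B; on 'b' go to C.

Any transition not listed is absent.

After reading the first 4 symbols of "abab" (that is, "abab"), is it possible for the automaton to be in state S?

No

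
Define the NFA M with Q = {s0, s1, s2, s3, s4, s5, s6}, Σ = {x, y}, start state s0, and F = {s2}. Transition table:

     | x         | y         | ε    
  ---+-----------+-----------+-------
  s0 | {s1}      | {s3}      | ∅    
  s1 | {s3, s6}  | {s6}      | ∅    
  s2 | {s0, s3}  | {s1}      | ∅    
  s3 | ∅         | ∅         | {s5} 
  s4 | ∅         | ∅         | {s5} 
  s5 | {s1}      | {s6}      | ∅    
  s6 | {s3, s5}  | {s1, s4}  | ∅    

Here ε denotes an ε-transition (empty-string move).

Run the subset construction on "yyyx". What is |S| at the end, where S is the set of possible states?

4

Start in {s0}.
Read 'y': s0→{s3}; union {s3}; ε-closure = {s3, s5}.
Read 'y': s3→∅, s5→{s6}; now {s6}.
Read 'y': s6→{s1, s4}; union {s1, s4}; ε-closure = {s1, s4, s5}.
Read 'x': s1→{s3, s6}, s4→∅, s5→{s1}; union {s1, s3, s6}; ε-closure = {s1, s3, s5, s6}.
That set has 4 states.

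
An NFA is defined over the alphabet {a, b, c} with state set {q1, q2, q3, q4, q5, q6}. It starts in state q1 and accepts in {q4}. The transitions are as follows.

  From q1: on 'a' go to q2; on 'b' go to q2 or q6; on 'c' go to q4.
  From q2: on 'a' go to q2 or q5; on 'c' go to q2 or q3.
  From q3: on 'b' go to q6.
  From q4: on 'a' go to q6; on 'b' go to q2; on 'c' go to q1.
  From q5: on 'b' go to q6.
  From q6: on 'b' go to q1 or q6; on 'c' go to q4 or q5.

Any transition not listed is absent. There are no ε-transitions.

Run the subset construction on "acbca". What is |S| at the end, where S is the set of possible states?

1

Start in {q1}.
Read 'a': q1→{q2}; now {q2}.
Read 'c': q2→{q2, q3}; now {q2, q3}.
Read 'b': q2→∅, q3→{q6}; now {q6}.
Read 'c': q6→{q4, q5}; now {q4, q5}.
Read 'a': q4→{q6}, q5→∅; now {q6}.
That set has 1 state.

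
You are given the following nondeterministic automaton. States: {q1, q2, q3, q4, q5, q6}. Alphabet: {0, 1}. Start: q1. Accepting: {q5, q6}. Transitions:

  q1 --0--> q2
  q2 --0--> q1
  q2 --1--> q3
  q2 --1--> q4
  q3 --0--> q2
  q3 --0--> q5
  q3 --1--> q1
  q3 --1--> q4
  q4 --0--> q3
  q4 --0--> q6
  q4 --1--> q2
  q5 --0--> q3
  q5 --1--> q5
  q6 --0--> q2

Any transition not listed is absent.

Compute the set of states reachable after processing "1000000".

Start in {q1}.
Read '1': q1→∅; now ∅.
The set is empty and remains empty for the remaining 6 symbols.

∅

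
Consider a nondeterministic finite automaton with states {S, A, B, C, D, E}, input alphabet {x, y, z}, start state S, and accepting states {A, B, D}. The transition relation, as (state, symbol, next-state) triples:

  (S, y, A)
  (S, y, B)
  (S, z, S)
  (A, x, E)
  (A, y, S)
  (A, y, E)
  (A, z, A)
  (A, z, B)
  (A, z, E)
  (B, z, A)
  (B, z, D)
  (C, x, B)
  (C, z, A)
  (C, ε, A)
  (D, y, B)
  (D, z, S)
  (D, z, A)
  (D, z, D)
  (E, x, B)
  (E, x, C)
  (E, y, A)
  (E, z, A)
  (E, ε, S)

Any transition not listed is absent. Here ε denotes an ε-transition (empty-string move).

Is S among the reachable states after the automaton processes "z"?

Yes

Start in {S}.
Read 'z': S→{S}; now {S}.
State S is in {S}.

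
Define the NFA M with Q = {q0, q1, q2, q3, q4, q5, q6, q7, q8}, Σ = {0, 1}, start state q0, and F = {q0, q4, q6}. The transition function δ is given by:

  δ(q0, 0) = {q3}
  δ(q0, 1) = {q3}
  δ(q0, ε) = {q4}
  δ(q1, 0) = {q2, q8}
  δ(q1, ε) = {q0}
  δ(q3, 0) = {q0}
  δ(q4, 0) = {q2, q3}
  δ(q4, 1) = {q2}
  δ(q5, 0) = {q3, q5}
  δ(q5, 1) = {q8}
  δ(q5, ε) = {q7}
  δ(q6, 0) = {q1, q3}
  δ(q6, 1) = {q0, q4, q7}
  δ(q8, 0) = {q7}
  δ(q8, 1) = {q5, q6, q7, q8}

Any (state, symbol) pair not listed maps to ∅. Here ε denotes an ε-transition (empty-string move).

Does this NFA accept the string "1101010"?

No

Start: ε-closure({q0}) = {q0, q4}.
Read '1': {q0, q4} → {q2, q3}.
Read '1': {q2, q3} → ∅.
The set is empty and remains empty for the remaining 5 symbols.
The final set ∅ contains no accepting state.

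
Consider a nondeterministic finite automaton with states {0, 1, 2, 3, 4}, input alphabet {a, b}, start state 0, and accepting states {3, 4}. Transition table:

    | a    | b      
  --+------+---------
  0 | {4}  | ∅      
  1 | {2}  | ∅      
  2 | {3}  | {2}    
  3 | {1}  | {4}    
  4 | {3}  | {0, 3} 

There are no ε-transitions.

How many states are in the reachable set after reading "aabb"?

2

Start in {0}.
Read 'a': 0→{4}; now {4}.
Read 'a': 4→{3}; now {3}.
Read 'b': 3→{4}; now {4}.
Read 'b': 4→{0, 3}; now {0, 3}.
That set has 2 states.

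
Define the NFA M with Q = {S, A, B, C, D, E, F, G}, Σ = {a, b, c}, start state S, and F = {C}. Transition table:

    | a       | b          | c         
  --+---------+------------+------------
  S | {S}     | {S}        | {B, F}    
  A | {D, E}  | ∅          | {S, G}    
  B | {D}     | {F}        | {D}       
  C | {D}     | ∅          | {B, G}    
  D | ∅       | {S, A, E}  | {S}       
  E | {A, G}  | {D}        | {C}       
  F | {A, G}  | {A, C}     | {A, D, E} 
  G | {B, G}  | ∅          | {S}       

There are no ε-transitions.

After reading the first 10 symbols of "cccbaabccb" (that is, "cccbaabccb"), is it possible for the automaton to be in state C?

No

Start in {S}.
Read 'c': {S} → {B, F}.
Read 'c': {B, F} → {A, D, E}.
Read 'c': {A, D, E} → {S, C, G}.
Read 'b': {S, C, G} → {S}.
Read 'a': {S} → {S}.
Read 'a': {S} → {S}.
Read 'b': {S} → {S}.
Read 'c': {S} → {B, F}.
Read 'c': {B, F} → {A, D, E}.
Read 'b': {A, D, E} → {S, A, D, E}.
State C is not in {S, A, D, E}.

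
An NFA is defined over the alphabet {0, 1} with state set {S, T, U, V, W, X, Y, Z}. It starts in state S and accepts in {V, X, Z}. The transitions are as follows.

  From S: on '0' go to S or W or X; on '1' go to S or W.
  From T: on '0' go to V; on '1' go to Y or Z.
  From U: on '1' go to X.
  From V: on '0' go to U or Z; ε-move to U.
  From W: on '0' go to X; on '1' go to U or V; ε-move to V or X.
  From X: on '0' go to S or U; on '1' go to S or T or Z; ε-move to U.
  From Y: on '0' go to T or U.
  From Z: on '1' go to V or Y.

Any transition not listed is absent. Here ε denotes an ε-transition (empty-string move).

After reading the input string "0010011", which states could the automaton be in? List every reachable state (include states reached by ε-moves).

{S, T, U, V, W, X, Y, Z}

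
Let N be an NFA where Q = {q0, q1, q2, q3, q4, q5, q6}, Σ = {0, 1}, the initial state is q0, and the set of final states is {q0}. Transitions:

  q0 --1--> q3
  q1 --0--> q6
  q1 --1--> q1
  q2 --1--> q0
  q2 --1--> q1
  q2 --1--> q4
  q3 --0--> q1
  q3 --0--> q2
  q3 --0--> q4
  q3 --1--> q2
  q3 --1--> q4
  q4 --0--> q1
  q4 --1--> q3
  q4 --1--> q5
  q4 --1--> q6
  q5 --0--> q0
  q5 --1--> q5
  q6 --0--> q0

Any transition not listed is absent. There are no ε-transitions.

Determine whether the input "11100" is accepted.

Yes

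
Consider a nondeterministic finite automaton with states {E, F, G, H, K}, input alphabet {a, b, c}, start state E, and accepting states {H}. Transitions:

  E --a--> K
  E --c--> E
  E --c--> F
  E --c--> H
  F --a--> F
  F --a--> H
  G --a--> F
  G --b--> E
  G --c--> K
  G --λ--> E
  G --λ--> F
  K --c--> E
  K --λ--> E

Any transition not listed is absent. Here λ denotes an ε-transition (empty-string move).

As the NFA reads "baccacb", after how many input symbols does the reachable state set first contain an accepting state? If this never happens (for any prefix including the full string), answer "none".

Start in {E}.
Read 'b': {E} → ∅.
The set is empty and remains empty for the remaining 6 symbols.
No reachable set along the way intersects F.

none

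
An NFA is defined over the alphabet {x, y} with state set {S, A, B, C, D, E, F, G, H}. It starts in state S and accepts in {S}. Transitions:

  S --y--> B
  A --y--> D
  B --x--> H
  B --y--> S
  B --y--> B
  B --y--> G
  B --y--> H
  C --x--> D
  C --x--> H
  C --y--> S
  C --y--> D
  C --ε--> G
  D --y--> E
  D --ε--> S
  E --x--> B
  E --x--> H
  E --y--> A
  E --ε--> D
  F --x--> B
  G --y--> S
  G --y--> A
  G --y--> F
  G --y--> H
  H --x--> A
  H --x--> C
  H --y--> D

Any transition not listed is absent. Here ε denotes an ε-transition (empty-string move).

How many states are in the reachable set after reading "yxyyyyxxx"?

6

Start in {S}.
Read 'y': S→{B}; now {B}.
Read 'x': B→{H}; now {H}.
Read 'y': H→{D}; union {D}; ε-closure = {S, D}.
Read 'y': S→{B}, D→{E}; union {B, E}; ε-closure = {S, B, D, E}.
Read 'y': S→{B}, B→{S, B, G, H}, D→{E}, E→{A}; union {S, A, B, E, G, H}; ε-closure = {S, A, B, D, E, G, H}.
Read 'y': S→{B}, A→{D}, B→{S, B, G, H}, D→{E}, E→{A}, G→{S, A, F, H}, H→{D}; now {S, A, B, D, E, F, G, H}.
Read 'x': S→∅, A→∅, B→{H}, D→∅, E→{B, H}, F→{B}, G→∅, H→{A, C}; union {A, B, C, H}; ε-closure = {A, B, C, G, H}.
Read 'x': A→∅, B→{H}, C→{D, H}, G→∅, H→{A, C}; union {A, C, D, H}; ε-closure = {S, A, C, D, G, H}.
Read 'x': S→∅, A→∅, C→{D, H}, D→∅, G→∅, H→{A, C}; union {A, C, D, H}; ε-closure = {S, A, C, D, G, H}.
That set has 6 states.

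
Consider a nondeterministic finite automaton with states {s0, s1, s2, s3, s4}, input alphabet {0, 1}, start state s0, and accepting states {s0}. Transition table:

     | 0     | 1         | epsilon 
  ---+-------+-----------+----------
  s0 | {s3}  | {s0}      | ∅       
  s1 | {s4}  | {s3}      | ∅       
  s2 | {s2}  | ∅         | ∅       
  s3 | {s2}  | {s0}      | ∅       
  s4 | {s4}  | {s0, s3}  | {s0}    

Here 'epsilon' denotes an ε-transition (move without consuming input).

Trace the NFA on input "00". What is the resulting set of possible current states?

Start in {s0}.
Read '0': s0→{s3}; now {s3}.
Read '0': s3→{s2}; now {s2}.

{s2}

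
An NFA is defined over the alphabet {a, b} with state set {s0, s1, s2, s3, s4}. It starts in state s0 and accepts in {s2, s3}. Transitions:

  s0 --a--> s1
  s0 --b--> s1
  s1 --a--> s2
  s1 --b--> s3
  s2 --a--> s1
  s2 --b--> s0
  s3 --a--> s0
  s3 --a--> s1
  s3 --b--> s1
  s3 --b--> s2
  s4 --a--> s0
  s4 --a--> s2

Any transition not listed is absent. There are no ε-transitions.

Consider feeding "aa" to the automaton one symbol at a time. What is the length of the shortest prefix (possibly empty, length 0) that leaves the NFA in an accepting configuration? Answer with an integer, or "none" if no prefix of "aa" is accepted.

Start in {s0}.
Read 'a': {s0} → {s1}.
Read 'a': {s1} → {s2}.
None of the earlier sets intersect F, but {s2} does.

2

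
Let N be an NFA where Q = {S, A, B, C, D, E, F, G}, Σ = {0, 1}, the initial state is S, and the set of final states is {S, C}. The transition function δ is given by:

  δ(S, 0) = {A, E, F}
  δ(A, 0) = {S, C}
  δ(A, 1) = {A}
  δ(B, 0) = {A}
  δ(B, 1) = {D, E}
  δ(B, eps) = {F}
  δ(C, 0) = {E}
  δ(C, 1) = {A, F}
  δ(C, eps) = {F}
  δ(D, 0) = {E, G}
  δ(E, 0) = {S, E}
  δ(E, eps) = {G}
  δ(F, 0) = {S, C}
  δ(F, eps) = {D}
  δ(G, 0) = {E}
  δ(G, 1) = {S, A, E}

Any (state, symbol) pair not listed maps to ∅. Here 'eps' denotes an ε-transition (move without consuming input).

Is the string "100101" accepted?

Start in {S}.
Read '1': S→∅; now ∅.
The set is empty and remains empty for the remaining 5 symbols.
The final set ∅ contains no accepting state.

No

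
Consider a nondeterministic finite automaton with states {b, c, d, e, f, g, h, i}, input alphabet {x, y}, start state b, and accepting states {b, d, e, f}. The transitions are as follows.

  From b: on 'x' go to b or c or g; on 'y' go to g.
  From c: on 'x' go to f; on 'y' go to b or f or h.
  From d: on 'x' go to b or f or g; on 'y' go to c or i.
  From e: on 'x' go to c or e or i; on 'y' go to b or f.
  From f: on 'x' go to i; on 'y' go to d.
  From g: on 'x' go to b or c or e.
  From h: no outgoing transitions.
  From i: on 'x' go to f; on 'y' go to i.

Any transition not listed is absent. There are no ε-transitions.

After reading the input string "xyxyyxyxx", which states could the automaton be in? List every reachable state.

{b, c, e, f, g, i}

Start in {b}.
Read 'x': {b} → {b, c, g}.
Read 'y': {b, c, g} → {b, f, g, h}.
Read 'x': {b, f, g, h} → {b, c, e, g, i}.
Read 'y': {b, c, e, g, i} → {b, f, g, h, i}.
Read 'y': {b, f, g, h, i} → {d, g, i}.
Read 'x': {d, g, i} → {b, c, e, f, g}.
Read 'y': {b, c, e, f, g} → {b, d, f, g, h}.
Read 'x': {b, d, f, g, h} → {b, c, e, f, g, i}.
Read 'x': {b, c, e, f, g, i} → {b, c, e, f, g, i}.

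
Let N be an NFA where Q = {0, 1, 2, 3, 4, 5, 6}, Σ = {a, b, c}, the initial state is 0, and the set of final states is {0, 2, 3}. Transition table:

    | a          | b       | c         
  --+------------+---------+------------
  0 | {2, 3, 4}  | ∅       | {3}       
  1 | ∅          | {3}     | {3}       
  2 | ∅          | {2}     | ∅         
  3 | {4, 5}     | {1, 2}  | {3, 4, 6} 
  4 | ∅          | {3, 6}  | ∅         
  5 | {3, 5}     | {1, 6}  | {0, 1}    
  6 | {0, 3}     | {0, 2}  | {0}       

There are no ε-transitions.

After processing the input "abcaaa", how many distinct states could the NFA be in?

3

Start in {0}.
Read 'a': 0→{2, 3, 4}; now {2, 3, 4}.
Read 'b': 2→{2}, 3→{1, 2}, 4→{3, 6}; now {1, 2, 3, 6}.
Read 'c': 1→{3}, 2→∅, 3→{3, 4, 6}, 6→{0}; now {0, 3, 4, 6}.
Read 'a': 0→{2, 3, 4}, 3→{4, 5}, 4→∅, 6→{0, 3}; now {0, 2, 3, 4, 5}.
Read 'a': 0→{2, 3, 4}, 2→∅, 3→{4, 5}, 4→∅, 5→{3, 5}; now {2, 3, 4, 5}.
Read 'a': 2→∅, 3→{4, 5}, 4→∅, 5→{3, 5}; now {3, 4, 5}.
That set has 3 states.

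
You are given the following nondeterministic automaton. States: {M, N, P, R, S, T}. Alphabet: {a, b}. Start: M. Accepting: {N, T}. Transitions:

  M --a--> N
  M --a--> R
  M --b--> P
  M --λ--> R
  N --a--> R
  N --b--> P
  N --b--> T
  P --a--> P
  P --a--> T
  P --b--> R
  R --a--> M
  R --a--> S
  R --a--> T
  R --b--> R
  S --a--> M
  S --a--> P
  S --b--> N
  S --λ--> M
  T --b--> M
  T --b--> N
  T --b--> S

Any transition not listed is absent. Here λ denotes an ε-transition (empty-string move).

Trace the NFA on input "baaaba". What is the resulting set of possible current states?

{M, N, P, R, S, T}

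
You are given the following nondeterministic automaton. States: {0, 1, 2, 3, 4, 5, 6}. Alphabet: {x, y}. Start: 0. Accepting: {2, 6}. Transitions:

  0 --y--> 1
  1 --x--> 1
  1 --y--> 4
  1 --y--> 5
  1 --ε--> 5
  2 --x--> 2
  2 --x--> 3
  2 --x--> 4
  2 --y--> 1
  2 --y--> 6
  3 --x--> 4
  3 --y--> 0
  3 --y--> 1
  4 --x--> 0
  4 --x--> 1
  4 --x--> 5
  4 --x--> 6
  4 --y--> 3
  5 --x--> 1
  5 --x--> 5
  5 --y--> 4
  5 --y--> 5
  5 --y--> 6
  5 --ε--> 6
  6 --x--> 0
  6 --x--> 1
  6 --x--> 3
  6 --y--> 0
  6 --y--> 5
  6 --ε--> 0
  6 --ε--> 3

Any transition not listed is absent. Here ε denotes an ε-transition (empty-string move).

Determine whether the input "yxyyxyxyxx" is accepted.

Yes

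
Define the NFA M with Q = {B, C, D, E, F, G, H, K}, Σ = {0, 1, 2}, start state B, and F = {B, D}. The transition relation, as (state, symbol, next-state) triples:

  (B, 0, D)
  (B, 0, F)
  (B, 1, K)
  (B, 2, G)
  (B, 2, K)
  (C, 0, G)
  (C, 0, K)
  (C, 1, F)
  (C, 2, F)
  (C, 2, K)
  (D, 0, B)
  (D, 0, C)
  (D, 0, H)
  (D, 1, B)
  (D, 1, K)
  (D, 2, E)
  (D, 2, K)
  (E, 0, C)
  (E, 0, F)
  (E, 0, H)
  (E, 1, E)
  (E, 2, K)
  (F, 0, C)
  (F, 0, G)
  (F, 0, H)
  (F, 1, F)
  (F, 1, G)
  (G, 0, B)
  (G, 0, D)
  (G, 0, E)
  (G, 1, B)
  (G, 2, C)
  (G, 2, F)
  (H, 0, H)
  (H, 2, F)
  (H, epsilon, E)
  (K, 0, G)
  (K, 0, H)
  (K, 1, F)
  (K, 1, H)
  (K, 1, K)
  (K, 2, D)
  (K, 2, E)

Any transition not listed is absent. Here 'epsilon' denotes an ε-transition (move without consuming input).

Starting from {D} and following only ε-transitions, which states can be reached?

Begin with {D}.
No ε-moves leave this set, so the closure equals the set itself.

{D}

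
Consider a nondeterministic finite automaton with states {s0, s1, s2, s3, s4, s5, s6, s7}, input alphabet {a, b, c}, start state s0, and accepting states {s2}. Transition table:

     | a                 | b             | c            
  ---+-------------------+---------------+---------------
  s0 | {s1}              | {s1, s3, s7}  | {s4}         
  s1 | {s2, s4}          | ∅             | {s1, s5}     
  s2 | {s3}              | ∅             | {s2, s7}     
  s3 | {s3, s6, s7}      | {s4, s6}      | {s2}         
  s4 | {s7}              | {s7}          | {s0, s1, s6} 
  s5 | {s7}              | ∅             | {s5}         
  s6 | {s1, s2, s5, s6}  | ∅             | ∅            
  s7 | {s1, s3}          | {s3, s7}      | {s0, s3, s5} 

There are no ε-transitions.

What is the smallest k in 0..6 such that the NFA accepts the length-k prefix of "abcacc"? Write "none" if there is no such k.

none

Start in {s0}.
Read 'a': {s0} → {s1}.
Read 'b': {s1} → ∅.
The set is empty and remains empty for the remaining 4 symbols.
No reachable set along the way intersects F.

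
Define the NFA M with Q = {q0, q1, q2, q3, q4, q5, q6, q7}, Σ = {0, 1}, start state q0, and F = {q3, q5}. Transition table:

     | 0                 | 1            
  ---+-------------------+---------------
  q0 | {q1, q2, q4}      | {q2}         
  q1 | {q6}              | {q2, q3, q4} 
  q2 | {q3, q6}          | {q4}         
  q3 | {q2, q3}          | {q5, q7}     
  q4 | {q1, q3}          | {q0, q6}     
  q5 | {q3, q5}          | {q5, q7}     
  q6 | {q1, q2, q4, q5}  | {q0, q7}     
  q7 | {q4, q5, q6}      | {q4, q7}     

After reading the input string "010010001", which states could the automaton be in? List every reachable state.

{q0, q2, q3, q4, q5, q6, q7}

Start in {q0}.
Read '0': {q0} → {q1, q2, q4}.
Read '1': {q1, q2, q4} → {q0, q2, q3, q4, q6}.
Read '0': {q0, q2, q3, q4, q6} → {q1, q2, q3, q4, q5, q6}.
Read '0': {q1, q2, q3, q4, q5, q6} → {q1, q2, q3, q4, q5, q6}.
Read '1': {q1, q2, q3, q4, q5, q6} → {q0, q2, q3, q4, q5, q6, q7}.
Read '0': {q0, q2, q3, q4, q5, q6, q7} → {q1, q2, q3, q4, q5, q6}.
Read '0': {q1, q2, q3, q4, q5, q6} → {q1, q2, q3, q4, q5, q6}.
Read '0': {q1, q2, q3, q4, q5, q6} → {q1, q2, q3, q4, q5, q6}.
Read '1': {q1, q2, q3, q4, q5, q6} → {q0, q2, q3, q4, q5, q6, q7}.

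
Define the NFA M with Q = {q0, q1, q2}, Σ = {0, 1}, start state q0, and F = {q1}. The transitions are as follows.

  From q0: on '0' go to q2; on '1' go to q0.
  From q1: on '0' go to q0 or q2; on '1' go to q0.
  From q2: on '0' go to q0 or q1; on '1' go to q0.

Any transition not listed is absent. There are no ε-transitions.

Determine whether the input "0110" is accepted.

Start in {q0}.
Read '0': q0→{q2}; now {q2}.
Read '1': q2→{q0}; now {q0}.
Read '1': q0→{q0}; now {q0}.
Read '0': q0→{q2}; now {q2}.
The final set {q2} contains no accepting state.

No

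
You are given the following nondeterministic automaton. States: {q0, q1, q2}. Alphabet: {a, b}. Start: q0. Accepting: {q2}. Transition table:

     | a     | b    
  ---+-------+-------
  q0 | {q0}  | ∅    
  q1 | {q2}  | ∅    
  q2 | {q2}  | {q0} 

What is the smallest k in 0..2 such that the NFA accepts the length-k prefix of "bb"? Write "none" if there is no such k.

Start in {q0}.
Read 'b': q0→∅; now ∅.
The set is empty and remains empty for the remaining 1 symbol.
No reachable set along the way intersects F.

none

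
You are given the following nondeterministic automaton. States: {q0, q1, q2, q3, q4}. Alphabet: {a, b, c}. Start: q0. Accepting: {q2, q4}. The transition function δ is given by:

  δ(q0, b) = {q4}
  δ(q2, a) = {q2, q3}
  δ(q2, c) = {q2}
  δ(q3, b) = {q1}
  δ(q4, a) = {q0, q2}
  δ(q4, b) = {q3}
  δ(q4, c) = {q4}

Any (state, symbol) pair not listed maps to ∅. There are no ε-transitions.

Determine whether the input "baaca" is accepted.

Start in {q0}.
Read 'b': q0→{q4}; now {q4}.
Read 'a': q4→{q0, q2}; now {q0, q2}.
Read 'a': q0→∅, q2→{q2, q3}; now {q2, q3}.
Read 'c': q2→{q2}, q3→∅; now {q2}.
Read 'a': q2→{q2, q3}; now {q2, q3}.
The final set {q2, q3} contains the accepting state q2.

Yes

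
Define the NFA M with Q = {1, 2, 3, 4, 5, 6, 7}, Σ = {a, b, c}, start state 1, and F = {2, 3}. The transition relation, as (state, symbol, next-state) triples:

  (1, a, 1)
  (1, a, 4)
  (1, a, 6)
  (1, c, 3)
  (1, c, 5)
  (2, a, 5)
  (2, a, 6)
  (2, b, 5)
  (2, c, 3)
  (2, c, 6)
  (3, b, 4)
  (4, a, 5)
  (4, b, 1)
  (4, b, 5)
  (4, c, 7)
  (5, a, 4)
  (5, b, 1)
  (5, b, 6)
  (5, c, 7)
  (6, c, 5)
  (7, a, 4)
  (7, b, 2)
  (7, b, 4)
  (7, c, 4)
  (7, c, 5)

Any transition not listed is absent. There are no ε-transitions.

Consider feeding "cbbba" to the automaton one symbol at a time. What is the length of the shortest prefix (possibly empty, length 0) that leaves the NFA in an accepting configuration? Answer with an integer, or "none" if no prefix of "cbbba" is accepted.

1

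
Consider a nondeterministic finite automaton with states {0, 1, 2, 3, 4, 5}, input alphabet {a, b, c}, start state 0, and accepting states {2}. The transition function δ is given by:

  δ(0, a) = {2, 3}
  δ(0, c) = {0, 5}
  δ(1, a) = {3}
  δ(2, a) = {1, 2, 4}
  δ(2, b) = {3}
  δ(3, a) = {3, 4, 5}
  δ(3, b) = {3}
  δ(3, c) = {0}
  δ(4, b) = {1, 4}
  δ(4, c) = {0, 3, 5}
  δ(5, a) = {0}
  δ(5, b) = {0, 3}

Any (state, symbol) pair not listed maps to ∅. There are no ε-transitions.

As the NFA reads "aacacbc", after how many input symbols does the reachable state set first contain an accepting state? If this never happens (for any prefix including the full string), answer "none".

Start in {0}.
Read 'a': {0} → {2, 3}.
None of the earlier sets intersect F, but {2, 3} does.

1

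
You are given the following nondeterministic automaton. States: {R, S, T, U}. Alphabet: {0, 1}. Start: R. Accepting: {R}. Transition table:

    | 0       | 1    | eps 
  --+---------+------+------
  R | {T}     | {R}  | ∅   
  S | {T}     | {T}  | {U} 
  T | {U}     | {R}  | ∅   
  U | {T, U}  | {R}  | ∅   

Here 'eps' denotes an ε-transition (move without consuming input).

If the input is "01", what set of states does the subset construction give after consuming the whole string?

Start in {R}.
Read '0': R→{T}; now {T}.
Read '1': T→{R}; now {R}.

{R}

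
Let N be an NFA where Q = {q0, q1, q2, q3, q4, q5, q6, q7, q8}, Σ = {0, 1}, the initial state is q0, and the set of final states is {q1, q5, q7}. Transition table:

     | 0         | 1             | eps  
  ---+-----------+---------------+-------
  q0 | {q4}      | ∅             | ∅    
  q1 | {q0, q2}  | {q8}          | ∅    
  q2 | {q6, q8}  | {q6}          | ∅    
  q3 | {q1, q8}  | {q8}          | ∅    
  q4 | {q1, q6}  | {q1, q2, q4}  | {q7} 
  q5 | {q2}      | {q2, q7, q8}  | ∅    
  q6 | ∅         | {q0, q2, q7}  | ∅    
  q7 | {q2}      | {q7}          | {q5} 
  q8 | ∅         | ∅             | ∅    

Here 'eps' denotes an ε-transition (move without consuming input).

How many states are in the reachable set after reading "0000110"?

5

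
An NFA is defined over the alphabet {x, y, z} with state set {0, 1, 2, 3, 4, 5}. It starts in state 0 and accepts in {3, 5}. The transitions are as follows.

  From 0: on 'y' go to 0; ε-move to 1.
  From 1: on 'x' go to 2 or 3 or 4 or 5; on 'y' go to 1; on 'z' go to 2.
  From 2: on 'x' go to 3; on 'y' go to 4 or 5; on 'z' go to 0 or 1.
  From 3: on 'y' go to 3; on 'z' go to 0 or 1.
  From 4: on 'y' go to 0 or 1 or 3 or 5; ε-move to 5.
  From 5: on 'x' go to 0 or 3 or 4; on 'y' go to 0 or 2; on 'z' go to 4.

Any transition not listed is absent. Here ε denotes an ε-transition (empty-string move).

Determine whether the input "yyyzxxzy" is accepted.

No

Start: ε-closure({0}) = {0, 1}.
Read 'y': 0→{0}, 1→{1}; now {0, 1}.
Read 'y': 0→{0}, 1→{1}; now {0, 1}.
Read 'y': 0→{0}, 1→{1}; now {0, 1}.
Read 'z': 0→∅, 1→{2}; now {2}.
Read 'x': 2→{3}; now {3}.
Read 'x': 3→∅; now ∅.
The set is empty and remains empty for the remaining 2 symbols.
The final set ∅ contains no accepting state.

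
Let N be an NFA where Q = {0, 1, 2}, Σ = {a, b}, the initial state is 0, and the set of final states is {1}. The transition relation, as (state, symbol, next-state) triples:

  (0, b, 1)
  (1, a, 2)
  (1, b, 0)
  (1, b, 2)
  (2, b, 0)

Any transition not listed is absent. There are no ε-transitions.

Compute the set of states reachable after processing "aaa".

Start in {0}.
Read 'a': {0} → ∅.
The set is empty and remains empty for the remaining 2 symbols.

∅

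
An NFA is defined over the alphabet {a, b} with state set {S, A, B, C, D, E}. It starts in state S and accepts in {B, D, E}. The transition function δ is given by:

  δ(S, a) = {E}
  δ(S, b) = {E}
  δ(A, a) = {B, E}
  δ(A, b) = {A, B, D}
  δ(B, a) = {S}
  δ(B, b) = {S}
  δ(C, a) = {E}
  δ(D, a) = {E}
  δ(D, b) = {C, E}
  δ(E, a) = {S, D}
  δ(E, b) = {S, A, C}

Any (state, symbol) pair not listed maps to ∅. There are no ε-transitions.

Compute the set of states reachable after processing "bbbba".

Start in {S}.
Read 'b': S→{E}; now {E}.
Read 'b': E→{S, A, C}; now {S, A, C}.
Read 'b': S→{E}, A→{A, B, D}, C→∅; now {A, B, D, E}.
Read 'b': A→{A, B, D}, B→{S}, D→{C, E}, E→{S, A, C}; now {S, A, B, C, D, E}.
Read 'a': S→{E}, A→{B, E}, B→{S}, C→{E}, D→{E}, E→{S, D}; now {S, B, D, E}.

{S, B, D, E}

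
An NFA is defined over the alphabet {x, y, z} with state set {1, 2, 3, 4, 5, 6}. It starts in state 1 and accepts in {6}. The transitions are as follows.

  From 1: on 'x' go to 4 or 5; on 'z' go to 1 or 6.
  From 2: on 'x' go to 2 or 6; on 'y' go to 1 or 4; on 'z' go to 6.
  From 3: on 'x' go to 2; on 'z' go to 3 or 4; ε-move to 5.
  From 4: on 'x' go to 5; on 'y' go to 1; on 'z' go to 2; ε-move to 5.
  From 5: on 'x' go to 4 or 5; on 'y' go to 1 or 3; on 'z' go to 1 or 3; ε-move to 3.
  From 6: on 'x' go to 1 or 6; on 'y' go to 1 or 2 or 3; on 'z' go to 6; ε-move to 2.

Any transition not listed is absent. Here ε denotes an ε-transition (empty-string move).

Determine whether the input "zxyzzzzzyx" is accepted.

Yes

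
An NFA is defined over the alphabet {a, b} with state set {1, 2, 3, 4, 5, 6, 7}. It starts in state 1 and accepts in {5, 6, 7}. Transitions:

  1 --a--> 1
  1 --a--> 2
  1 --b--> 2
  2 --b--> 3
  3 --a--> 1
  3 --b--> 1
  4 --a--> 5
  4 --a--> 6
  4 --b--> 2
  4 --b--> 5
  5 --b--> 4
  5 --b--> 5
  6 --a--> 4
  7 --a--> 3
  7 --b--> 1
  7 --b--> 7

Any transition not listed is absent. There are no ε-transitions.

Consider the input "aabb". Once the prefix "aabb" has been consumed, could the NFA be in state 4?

No

Start in {1}.
Read 'a': {1} → {1, 2}.
Read 'a': {1, 2} → {1, 2}.
Read 'b': {1, 2} → {2, 3}.
Read 'b': {2, 3} → {1, 3}.
State 4 is not in {1, 3}.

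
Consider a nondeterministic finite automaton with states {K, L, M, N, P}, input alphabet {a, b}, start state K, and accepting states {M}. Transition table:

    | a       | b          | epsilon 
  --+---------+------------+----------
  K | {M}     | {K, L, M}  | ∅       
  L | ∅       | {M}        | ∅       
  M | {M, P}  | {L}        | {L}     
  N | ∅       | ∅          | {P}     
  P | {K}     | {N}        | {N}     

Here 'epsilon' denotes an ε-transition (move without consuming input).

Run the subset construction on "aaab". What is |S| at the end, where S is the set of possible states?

5

Start in {K}.
Read 'a': K→{M}; union {M}; ε-closure = {L, M}.
Read 'a': L→∅, M→{M, P}; union {M, P}; ε-closure = {L, M, N, P}.
Read 'a': L→∅, M→{M, P}, N→∅, P→{K}; union {K, M, P}; ε-closure = {K, L, M, N, P}.
Read 'b': K→{K, L, M}, L→{M}, M→{L}, N→∅, P→{N}; union {K, L, M, N}; ε-closure = {K, L, M, N, P}.
That set has 5 states.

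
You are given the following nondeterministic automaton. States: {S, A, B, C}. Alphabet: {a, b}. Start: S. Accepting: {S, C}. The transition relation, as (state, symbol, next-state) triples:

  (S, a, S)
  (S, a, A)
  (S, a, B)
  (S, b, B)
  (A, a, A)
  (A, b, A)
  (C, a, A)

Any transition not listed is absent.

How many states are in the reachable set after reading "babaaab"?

0

Start in {S}.
Read 'b': {S} → {B}.
Read 'a': {B} → ∅.
The set is empty and remains empty for the remaining 5 symbols.
That set has 0 states.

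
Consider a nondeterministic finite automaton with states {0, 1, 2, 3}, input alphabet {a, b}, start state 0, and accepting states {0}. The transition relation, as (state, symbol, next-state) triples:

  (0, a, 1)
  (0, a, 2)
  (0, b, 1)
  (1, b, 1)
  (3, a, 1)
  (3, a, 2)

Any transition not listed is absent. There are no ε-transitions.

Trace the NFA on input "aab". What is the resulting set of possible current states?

Start in {0}.
Read 'a': {0} → {1, 2}.
Read 'a': {1, 2} → ∅.
The set is empty and remains empty for the remaining 1 symbol.

∅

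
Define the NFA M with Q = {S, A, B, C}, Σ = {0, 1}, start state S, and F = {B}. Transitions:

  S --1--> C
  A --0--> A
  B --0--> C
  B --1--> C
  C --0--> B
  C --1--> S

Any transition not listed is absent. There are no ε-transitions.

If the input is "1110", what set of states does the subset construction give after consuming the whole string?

{B}

Start in {S}.
Read '1': S→{C}; now {C}.
Read '1': C→{S}; now {S}.
Read '1': S→{C}; now {C}.
Read '0': C→{B}; now {B}.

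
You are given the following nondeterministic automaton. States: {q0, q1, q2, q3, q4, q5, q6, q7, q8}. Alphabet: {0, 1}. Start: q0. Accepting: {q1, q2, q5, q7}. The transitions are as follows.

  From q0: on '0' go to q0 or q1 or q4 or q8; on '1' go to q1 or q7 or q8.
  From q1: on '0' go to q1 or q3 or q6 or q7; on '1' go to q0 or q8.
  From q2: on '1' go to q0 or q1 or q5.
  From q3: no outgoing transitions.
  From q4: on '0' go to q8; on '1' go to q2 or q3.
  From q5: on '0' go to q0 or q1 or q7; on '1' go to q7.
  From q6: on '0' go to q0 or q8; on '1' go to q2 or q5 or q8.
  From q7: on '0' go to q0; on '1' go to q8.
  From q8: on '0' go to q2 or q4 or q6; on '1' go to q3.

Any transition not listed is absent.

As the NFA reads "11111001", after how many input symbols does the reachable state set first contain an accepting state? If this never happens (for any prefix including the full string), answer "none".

Start in {q0}.
Read '1': {q0} → {q1, q7, q8}.
None of the earlier sets intersect F, but {q1, q7, q8} does.

1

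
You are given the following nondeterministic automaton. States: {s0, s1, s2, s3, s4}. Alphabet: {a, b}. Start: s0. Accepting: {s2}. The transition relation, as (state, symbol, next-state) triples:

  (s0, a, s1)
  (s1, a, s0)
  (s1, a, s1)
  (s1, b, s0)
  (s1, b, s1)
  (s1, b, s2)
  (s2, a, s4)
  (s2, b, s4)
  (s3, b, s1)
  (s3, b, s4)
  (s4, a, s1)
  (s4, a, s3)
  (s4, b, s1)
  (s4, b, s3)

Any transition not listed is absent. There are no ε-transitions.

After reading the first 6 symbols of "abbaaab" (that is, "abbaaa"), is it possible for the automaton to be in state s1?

Start in {s0}.
Read 'a': s0→{s1}; now {s1}.
Read 'b': s1→{s0, s1, s2}; now {s0, s1, s2}.
Read 'b': s0→∅, s1→{s0, s1, s2}, s2→{s4}; now {s0, s1, s2, s4}.
Read 'a': s0→{s1}, s1→{s0, s1}, s2→{s4}, s4→{s1, s3}; now {s0, s1, s3, s4}.
Read 'a': s0→{s1}, s1→{s0, s1}, s3→∅, s4→{s1, s3}; now {s0, s1, s3}.
Read 'a': s0→{s1}, s1→{s0, s1}, s3→∅; now {s0, s1}.
State s1 is in {s0, s1}.

Yes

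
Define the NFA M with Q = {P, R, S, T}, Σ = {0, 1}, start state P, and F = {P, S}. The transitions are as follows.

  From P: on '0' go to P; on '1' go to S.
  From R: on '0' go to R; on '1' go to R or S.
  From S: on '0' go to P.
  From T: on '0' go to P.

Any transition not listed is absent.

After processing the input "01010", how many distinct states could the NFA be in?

1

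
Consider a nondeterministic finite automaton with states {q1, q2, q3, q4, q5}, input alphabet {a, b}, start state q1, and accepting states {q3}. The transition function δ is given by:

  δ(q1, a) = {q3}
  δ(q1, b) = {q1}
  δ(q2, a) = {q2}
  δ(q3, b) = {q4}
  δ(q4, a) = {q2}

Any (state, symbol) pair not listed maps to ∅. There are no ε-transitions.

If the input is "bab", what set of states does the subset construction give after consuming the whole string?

Start in {q1}.
Read 'b': {q1} → {q1}.
Read 'a': {q1} → {q3}.
Read 'b': {q3} → {q4}.

{q4}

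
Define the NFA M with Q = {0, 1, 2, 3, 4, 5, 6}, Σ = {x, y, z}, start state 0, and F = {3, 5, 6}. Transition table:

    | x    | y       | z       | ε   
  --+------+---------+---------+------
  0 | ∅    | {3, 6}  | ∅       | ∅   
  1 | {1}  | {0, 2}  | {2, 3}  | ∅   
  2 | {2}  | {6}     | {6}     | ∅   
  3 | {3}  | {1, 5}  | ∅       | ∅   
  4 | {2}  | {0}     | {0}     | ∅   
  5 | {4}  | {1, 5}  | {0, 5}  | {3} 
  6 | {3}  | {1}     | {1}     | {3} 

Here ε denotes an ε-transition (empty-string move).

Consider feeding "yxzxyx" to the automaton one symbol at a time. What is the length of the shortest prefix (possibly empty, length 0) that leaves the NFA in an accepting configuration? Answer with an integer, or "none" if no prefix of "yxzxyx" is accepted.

1

Start in {0}.
Read 'y': 0→{3, 6}; now {3, 6}.
None of the earlier sets intersect F, but {3, 6} does.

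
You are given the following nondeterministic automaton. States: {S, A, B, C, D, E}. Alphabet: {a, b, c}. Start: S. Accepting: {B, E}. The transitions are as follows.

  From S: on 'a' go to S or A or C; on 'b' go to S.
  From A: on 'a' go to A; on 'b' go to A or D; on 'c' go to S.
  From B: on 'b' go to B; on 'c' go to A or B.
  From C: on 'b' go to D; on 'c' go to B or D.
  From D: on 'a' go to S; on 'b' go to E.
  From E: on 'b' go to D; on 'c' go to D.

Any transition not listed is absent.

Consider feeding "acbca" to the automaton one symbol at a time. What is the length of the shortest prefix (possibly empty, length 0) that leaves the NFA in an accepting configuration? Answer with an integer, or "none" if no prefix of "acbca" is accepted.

2

Start in {S}.
Read 'a': {S} → {S, A, C}.
Read 'c': {S, A, C} → {S, B, D}.
None of the earlier sets intersect F, but {S, B, D} does.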